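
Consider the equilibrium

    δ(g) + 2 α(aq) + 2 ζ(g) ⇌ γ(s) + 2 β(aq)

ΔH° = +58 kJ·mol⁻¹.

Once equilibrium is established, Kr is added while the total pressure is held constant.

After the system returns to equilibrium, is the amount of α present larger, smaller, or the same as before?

Adding inert gas at constant total pressure expands the volume and lowers every reacting partial pressure. With Δn_gas = 0 − 3 = -3, Q moves away from K toward the side with fewer gas moles, so the system shifts toward the side with more gas moles — to the left.
The net shift is to the left. α is a reactant, so its amount increases.

increases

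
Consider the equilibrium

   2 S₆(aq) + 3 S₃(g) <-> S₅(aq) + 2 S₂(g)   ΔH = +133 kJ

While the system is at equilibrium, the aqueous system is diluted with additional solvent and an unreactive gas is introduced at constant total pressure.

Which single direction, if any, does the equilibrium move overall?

left

Dilution lowers every aqueous concentration by the same factor. Δn_aq = 1 − 2 = -1, so the system shifts toward the side with more dissolved moles — to the left.
Adding inert gas at constant total pressure expands the volume and lowers every reacting partial pressure. With Δn_gas = 2 − 3 = -1, Q moves away from K toward the side with fewer gas moles, so the system shifts toward the side with more gas moles — to the left.
All effects act in the same direction — net shift to the left.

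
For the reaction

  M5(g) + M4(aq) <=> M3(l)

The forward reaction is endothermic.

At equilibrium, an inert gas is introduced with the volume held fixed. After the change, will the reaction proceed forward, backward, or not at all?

no shift

At constant volume, adding an inert gas leaves every reacting species' partial pressure unchanged, so Q is unchanged — no shift from this change.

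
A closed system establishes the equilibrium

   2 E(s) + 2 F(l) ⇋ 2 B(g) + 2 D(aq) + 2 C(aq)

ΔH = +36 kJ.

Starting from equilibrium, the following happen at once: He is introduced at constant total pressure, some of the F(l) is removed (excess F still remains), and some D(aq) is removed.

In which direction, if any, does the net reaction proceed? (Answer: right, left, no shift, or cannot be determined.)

right

Adding inert gas at constant total pressure expands the volume and lowers every reacting partial pressure. With Δn_gas = 2 − 0 = +2, Q moves away from K toward the side with fewer gas moles, so the system shifts toward the side with more gas moles — to the right.
F is a pure liquid; its activity is 1 regardless of amount, so Q is unaffected — no shift from this change.
Removing D (aq), a product, drives the reaction to the right.
Only the nonzero effect(s) matter; the net shift is to the right.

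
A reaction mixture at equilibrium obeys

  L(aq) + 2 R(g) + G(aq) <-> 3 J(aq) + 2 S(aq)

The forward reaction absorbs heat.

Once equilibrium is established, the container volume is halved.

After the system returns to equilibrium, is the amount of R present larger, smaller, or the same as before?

Gas moles: reactants 2, products 0 (Δn_gas = -2). Compression shifts the system toward the side with fewer moles of gas — to the right.
The net shift is to the right. R is a reactant, so its amount decreases.

decreases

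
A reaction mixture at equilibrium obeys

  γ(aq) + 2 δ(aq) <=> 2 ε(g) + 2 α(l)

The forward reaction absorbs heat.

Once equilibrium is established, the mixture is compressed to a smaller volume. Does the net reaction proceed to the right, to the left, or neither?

Gas moles: reactants 0, products 2 (Δn_gas = +2). Compression shifts the system toward the side with fewer moles of gas — to the left.

left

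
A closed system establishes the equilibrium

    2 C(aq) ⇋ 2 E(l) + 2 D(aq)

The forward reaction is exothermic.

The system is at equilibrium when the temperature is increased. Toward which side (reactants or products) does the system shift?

The forward reaction is exothermic. Raising T favours the endothermic direction — shift to the left.

left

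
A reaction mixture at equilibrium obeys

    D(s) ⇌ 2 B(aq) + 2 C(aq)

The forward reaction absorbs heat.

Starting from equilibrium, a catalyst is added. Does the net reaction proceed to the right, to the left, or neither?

no shift

A catalyst speeds both forward and reverse rates equally; it changes neither Q nor K — no shift from this change.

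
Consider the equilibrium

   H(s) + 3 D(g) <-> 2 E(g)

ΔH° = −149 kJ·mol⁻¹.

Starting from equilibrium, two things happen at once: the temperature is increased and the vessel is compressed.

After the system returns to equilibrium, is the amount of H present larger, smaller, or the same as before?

cannot be determined

The forward reaction is exothermic. Raising T favours the endothermic direction — shift to the left.
Gas moles: reactants 3, products 2 (Δn_gas = -1). Compression shifts the system toward the side with fewer moles of gas — to the right.
The two effects oppose each other, so the net shift — and hence the change in H — cannot be determined from the given information.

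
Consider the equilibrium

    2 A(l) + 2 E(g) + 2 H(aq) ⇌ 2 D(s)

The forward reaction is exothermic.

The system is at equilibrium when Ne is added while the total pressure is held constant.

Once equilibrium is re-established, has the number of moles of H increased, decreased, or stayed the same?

Adding inert gas at constant total pressure expands the volume and lowers every reacting partial pressure. With Δn_gas = 0 − 2 = -2, Q moves away from K toward the side with fewer gas moles, so the system shifts toward the side with more gas moles — to the left.
The net shift is to the left. H is a reactant, so its amount increases.

increases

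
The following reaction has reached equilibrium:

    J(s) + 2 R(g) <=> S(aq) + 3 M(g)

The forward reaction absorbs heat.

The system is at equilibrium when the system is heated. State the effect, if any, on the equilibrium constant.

increases

K depends on temperature via the van 't Hoff relation. The forward reaction is endothermic, so raising T increases K.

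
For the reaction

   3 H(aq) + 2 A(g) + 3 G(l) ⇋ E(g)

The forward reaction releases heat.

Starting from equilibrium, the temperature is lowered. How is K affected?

increases

K depends on temperature via the van 't Hoff relation. The forward reaction is exothermic, so lowering T increases K.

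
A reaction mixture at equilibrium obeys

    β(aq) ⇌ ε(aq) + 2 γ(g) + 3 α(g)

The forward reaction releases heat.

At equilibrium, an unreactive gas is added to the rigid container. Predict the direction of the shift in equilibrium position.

no shift

At constant volume, adding an inert gas leaves every reacting species' partial pressure unchanged, so Q is unchanged — no shift from this change.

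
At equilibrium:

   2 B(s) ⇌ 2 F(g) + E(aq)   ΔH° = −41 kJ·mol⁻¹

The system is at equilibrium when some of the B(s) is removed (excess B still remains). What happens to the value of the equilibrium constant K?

unchanged

The equilibrium constant depends only on temperature. This perturbation changes neither the position of equilibrium nor K.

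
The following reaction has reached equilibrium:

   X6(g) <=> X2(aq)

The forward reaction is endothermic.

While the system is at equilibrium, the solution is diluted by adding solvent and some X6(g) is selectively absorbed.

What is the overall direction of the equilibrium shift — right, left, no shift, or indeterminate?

Dilution lowers every aqueous concentration by the same factor. Δn_aq = 1 − 0 = +1, so the system shifts toward the side with more dissolved moles — to the right.
Removing X6 (g), a reactant, drives the reaction to the left.
The individual effects push in opposite directions; without quantitative information the net direction cannot be determined.

cannot be determined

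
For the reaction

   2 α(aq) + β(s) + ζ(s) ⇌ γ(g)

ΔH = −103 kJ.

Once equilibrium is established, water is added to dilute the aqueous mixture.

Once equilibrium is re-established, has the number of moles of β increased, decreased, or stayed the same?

increases

Dilution lowers every aqueous concentration by the same factor. Δn_aq = 0 − 2 = -2, so the system shifts toward the side with more dissolved moles — to the left.
The net shift is to the left. β is a reactant, so its amount increases.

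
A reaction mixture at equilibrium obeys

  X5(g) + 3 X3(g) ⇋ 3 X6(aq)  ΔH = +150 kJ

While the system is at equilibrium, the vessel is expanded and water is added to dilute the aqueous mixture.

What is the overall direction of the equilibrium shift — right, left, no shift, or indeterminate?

cannot be determined

Gas moles: reactants 4, products 0 (Δn_gas = -4). Expansion shifts the system toward the side with more moles of gas — to the left.
Dilution lowers every aqueous concentration by the same factor. Δn_aq = 3 − 0 = +3, so the system shifts toward the side with more dissolved moles — to the right.
The individual effects push in opposite directions; without quantitative information the net direction cannot be determined.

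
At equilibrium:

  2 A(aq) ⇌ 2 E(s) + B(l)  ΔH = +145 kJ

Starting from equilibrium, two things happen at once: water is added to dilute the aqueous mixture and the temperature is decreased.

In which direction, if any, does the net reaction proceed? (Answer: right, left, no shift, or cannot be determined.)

Dilution lowers every aqueous concentration by the same factor. Δn_aq = 0 − 2 = -2, so the system shifts toward the side with more dissolved moles — to the left.
The forward reaction is endothermic. Lowering T favours the exothermic direction — shift to the left.
All effects act in the same direction — net shift to the left.

left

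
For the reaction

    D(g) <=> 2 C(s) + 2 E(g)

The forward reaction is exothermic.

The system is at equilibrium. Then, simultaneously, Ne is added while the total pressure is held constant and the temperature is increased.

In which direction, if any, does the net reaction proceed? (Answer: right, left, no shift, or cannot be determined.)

Adding inert gas at constant total pressure expands the volume and lowers every reacting partial pressure. With Δn_gas = 2 − 1 = +1, Q moves away from K toward the side with fewer gas moles, so the system shifts toward the side with more gas moles — to the right.
The forward reaction is exothermic. Raising T favours the endothermic direction — shift to the left.
The individual effects push in opposite directions; without quantitative information the net direction cannot be determined.

cannot be determined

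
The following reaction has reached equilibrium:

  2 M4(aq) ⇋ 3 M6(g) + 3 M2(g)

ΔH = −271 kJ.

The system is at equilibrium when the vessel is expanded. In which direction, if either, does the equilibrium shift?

Gas moles: reactants 0, products 6 (Δn_gas = +6). Expansion shifts the system toward the side with more moles of gas — to the right.

right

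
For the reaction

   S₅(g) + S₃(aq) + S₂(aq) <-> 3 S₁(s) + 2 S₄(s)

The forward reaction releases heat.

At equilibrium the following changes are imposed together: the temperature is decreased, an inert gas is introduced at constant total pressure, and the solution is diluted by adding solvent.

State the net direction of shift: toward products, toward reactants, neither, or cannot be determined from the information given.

cannot be determined

The forward reaction is exothermic. Lowering T favours the exothermic direction — shift to the right.
Adding inert gas at constant total pressure expands the volume and lowers every reacting partial pressure. With Δn_gas = 0 − 1 = -1, Q moves away from K toward the side with fewer gas moles, so the system shifts toward the side with more gas moles — to the left.
Dilution lowers every aqueous concentration by the same factor. Δn_aq = 0 − 2 = -2, so the system shifts toward the side with more dissolved moles — to the left.
The individual effects push in opposite directions; without quantitative information the net direction cannot be determined.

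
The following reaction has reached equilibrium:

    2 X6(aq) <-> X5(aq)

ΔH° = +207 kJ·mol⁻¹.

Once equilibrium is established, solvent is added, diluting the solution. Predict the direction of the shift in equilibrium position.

Dilution lowers every aqueous concentration by the same factor. Δn_aq = 1 − 2 = -1, so the system shifts toward the side with more dissolved moles — to the left.

left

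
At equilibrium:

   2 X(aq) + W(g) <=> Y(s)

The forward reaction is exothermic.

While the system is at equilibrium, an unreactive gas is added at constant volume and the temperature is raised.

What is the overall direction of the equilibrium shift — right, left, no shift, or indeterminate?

left

At constant volume, adding an inert gas leaves every reacting species' partial pressure unchanged, so Q is unchanged — no shift from this change.
The forward reaction is exothermic. Raising T favours the endothermic direction — shift to the left.
Only the nonzero effect(s) matter; the net shift is to the left.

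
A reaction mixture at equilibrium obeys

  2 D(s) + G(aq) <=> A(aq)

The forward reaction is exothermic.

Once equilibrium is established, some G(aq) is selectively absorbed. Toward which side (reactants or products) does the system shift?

left

Removing G (aq), a reactant, drives the reaction to the left.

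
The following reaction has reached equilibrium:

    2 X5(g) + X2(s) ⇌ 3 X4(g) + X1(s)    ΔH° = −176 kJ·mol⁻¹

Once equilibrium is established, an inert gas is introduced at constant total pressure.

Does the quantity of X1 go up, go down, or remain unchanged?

increases

Adding inert gas at constant total pressure expands the volume and lowers every reacting partial pressure. With Δn_gas = 3 − 2 = +1, Q moves away from K toward the side with fewer gas moles, so the system shifts toward the side with more gas moles — to the right.
The net shift is to the right. X1 is a product, so its amount increases.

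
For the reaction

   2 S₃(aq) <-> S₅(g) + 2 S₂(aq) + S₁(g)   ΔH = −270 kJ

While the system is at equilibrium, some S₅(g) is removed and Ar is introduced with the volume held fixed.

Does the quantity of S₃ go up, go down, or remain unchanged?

decreases

Removing S₅ (g), a product, drives the reaction to the right.
At constant volume, adding an inert gas leaves every reacting species' partial pressure unchanged, so Q is unchanged — no shift from this change.
The net shift is to the right. S₃ is a reactant, so its amount decreases.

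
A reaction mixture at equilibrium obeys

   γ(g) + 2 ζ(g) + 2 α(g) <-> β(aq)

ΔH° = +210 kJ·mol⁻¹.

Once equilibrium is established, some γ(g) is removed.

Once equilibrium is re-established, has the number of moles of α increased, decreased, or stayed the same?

increases

Removing γ (g), a reactant, drives the reaction to the left.
The net shift is to the left. α is a reactant, so its amount increases.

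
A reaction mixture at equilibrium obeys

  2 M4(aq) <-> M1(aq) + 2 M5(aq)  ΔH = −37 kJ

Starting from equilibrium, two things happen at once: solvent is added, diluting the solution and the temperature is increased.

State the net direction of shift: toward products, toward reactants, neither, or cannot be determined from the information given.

Dilution lowers every aqueous concentration by the same factor. Δn_aq = 3 − 2 = +1, so the system shifts toward the side with more dissolved moles — to the right.
The forward reaction is exothermic. Raising T favours the endothermic direction — shift to the left.
The individual effects push in opposite directions; without quantitative information the net direction cannot be determined.

cannot be determined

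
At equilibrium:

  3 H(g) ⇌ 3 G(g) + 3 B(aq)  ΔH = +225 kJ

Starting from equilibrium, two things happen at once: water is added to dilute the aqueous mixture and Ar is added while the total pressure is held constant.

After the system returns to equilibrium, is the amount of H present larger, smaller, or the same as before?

Dilution lowers every aqueous concentration by the same factor. Δn_aq = 3 − 0 = +3, so the system shifts toward the side with more dissolved moles — to the right.
Adding inert gas at constant total pressure expands the volume, scaling every reacting partial pressure by the same factor. Δn_gas = 3 − 3 = 0, so Q is unchanged — no shift.
The net shift is to the right. H is a reactant, so its amount decreases.

decreases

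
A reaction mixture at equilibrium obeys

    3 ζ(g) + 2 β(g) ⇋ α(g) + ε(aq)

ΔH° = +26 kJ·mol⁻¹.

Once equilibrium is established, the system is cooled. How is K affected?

decreases

K depends on temperature via the van 't Hoff relation. The forward reaction is endothermic, so lowering T decreases K.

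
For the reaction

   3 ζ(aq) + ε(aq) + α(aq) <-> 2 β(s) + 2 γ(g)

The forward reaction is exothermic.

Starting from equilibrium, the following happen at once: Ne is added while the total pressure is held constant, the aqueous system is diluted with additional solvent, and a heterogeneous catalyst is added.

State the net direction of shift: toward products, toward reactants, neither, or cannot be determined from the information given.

Adding inert gas at constant total pressure expands the volume and lowers every reacting partial pressure. With Δn_gas = 2 − 0 = +2, Q moves away from K toward the side with fewer gas moles, so the system shifts toward the side with more gas moles — to the right.
Dilution lowers every aqueous concentration by the same factor. Δn_aq = 0 − 5 = -5, so the system shifts toward the side with more dissolved moles — to the left.
A catalyst speeds both forward and reverse rates equally; it changes neither Q nor K — no shift from this change.
The individual effects push in opposite directions; without quantitative information the net direction cannot be determined.

cannot be determined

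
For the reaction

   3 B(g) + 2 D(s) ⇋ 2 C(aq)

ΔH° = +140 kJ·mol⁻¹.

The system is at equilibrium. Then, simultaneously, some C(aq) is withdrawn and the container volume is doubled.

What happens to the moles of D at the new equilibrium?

cannot be determined

Removing C (aq), a product, drives the reaction to the right.
Gas moles: reactants 3, products 0 (Δn_gas = -3). Expansion shifts the system toward the side with more moles of gas — to the left.
The two effects oppose each other, so the net shift — and hence the change in D — cannot be determined from the given information.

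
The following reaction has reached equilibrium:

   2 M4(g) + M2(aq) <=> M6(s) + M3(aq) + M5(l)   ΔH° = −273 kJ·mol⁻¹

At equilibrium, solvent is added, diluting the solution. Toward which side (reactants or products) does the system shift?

no shift

Dilution scales every aqueous concentration by the same factor. Δn_aq = 1 − 1 = 0, so Q is unchanged — no shift.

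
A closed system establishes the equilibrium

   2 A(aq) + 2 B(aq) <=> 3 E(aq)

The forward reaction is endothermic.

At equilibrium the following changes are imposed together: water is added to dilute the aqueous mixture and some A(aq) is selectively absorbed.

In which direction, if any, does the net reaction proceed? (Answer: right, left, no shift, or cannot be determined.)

Dilution lowers every aqueous concentration by the same factor. Δn_aq = 3 − 4 = -1, so the system shifts toward the side with more dissolved moles — to the left.
Removing A (aq), a reactant, drives the reaction to the left.
All effects act in the same direction — net shift to the left.

left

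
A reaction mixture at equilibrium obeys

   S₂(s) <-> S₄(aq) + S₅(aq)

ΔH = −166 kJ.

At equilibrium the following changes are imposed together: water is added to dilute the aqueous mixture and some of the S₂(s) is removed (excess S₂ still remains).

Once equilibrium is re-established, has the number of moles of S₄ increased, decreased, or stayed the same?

increases

Dilution lowers every aqueous concentration by the same factor. Δn_aq = 2 − 0 = +2, so the system shifts toward the side with more dissolved moles — to the right.
S₂ is a pure solid; its activity is 1 regardless of amount, so Q is unaffected — no shift from this change.
The net shift is to the right. S₄ is a product, so its amount increases.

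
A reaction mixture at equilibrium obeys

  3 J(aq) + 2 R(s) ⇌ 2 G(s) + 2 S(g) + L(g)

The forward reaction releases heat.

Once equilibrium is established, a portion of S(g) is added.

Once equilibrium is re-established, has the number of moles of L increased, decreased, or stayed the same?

decreases

Adding S (g), a product, drives the reaction to the left.
The net shift is to the left. L is a product, so its amount decreases.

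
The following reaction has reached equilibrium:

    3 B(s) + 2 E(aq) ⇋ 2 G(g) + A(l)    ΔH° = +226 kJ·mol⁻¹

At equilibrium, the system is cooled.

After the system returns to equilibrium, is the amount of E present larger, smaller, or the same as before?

The forward reaction is endothermic. Lowering T favours the exothermic direction — shift to the left.
The net shift is to the left. E is a reactant, so its amount increases.

increases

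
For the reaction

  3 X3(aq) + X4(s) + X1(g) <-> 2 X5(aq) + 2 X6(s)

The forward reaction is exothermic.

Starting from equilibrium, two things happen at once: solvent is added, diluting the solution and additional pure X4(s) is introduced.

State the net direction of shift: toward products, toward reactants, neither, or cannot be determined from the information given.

Dilution lowers every aqueous concentration by the same factor. Δn_aq = 2 − 3 = -1, so the system shifts toward the side with more dissolved moles — to the left.
X4 is a pure solid; its activity is 1 regardless of amount, so Q is unaffected — no shift from this change.
Only the nonzero effect(s) matter; the net shift is to the left.

left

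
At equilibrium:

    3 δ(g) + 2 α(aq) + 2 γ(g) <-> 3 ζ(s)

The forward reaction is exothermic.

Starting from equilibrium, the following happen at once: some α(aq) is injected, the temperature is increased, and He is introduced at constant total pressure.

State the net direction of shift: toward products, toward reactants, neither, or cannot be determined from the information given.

cannot be determined

Adding α (aq), a reactant, drives the reaction to the right.
The forward reaction is exothermic. Raising T favours the endothermic direction — shift to the left.
Adding inert gas at constant total pressure expands the volume and lowers every reacting partial pressure. With Δn_gas = 0 − 5 = -5, Q moves away from K toward the side with fewer gas moles, so the system shifts toward the side with more gas moles — to the left.
The individual effects push in opposite directions; without quantitative information the net direction cannot be determined.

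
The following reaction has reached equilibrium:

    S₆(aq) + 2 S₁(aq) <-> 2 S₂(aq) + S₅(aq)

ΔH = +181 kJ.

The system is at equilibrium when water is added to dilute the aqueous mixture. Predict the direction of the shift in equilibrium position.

no shift

Dilution scales every aqueous concentration by the same factor. Δn_aq = 3 − 3 = 0, so Q is unchanged — no shift.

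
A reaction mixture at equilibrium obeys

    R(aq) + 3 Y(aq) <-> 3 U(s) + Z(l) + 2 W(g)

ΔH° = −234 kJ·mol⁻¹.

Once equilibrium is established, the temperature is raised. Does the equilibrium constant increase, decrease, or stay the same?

K depends on temperature via the van 't Hoff relation. The forward reaction is exothermic, so raising T decreases K.

decreases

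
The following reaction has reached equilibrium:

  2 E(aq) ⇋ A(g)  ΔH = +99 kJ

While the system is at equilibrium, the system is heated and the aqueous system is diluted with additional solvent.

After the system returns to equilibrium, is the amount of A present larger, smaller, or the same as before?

The forward reaction is endothermic. Raising T favours the endothermic direction — shift to the right.
Dilution lowers every aqueous concentration by the same factor. Δn_aq = 0 − 2 = -2, so the system shifts toward the side with more dissolved moles — to the left.
The two effects oppose each other, so the net shift — and hence the change in A — cannot be determined from the given information.

cannot be determined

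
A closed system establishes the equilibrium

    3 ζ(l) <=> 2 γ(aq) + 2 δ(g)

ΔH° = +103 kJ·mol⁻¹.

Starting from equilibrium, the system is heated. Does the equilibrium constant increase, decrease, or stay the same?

K depends on temperature via the van 't Hoff relation. The forward reaction is endothermic, so raising T increases K.

increases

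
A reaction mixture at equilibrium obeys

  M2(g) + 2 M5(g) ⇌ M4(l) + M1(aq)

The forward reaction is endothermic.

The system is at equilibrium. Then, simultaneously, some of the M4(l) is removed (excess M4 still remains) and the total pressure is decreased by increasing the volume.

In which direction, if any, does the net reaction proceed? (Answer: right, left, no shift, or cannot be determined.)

M4 is a pure liquid; its activity is 1 regardless of amount, so Q is unaffected — no shift from this change.
Gas moles: reactants 3, products 0 (Δn_gas = -3). Expansion shifts the system toward the side with more moles of gas — to the left.
Only the nonzero effect(s) matter; the net shift is to the left.

left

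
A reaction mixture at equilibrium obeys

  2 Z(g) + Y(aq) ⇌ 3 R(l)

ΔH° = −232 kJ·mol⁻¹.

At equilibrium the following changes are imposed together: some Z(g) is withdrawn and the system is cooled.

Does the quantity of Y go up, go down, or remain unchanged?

cannot be determined

Removing Z (g), a reactant, drives the reaction to the left.
The forward reaction is exothermic. Lowering T favours the exothermic direction — shift to the right.
The two effects oppose each other, so the net shift — and hence the change in Y — cannot be determined from the given information.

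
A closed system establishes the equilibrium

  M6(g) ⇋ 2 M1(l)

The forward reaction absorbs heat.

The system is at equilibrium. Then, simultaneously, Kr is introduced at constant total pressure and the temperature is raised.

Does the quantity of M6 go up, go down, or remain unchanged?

Adding inert gas at constant total pressure expands the volume and lowers every reacting partial pressure. With Δn_gas = 0 − 1 = -1, Q moves away from K toward the side with fewer gas moles, so the system shifts toward the side with more gas moles — to the left.
The forward reaction is endothermic. Raising T favours the endothermic direction — shift to the right.
The two effects oppose each other, so the net shift — and hence the change in M6 — cannot be determined from the given information.

cannot be determined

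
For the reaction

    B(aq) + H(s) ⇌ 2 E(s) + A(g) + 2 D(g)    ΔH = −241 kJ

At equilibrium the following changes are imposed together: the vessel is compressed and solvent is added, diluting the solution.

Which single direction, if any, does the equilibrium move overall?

left

Gas moles: reactants 0, products 3 (Δn_gas = +3). Compression shifts the system toward the side with fewer moles of gas — to the left.
Dilution lowers every aqueous concentration by the same factor. Δn_aq = 0 − 1 = -1, so the system shifts toward the side with more dissolved moles — to the left.
All effects act in the same direction — net shift to the left.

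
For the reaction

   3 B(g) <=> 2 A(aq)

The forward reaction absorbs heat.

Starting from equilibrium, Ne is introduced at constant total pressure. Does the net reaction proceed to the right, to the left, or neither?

left

Adding inert gas at constant total pressure expands the volume and lowers every reacting partial pressure. With Δn_gas = 0 − 3 = -3, Q moves away from K toward the side with fewer gas moles, so the system shifts toward the side with more gas moles — to the left.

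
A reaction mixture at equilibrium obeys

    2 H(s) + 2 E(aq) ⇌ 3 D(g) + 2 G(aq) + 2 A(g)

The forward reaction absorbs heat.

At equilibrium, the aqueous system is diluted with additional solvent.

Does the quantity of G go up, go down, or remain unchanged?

Dilution scales every aqueous concentration by the same factor. Δn_aq = 2 − 2 = 0, so Q is unchanged — no shift.
No net shift occurs, so the amount of G is unchanged.

unchanged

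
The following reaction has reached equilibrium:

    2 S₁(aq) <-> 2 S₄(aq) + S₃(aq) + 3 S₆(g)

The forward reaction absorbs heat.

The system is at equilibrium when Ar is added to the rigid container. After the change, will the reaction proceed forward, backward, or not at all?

At constant volume, adding an inert gas leaves every reacting species' partial pressure unchanged, so Q is unchanged — no shift from this change.

no shift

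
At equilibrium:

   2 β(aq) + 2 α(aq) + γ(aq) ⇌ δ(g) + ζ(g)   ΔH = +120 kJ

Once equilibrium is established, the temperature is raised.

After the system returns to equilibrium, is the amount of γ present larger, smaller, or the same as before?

The forward reaction is endothermic. Raising T favours the endothermic direction — shift to the right.
The net shift is to the right. γ is a reactant, so its amount decreases.

decreases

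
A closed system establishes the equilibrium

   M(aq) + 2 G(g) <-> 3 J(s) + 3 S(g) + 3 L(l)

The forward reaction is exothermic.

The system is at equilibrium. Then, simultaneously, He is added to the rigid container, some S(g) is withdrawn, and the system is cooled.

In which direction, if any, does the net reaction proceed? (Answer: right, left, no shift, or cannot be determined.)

At constant volume, adding an inert gas leaves every reacting species' partial pressure unchanged, so Q is unchanged — no shift from this change.
Removing S (g), a product, drives the reaction to the right.
The forward reaction is exothermic. Lowering T favours the exothermic direction — shift to the right.
Only the nonzero effect(s) matter; the net shift is to the right.

right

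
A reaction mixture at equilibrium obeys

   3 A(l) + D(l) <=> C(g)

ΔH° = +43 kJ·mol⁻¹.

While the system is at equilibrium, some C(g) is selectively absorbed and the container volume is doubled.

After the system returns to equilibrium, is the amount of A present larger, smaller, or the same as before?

Removing C (g), a product, drives the reaction to the right.
Gas moles: reactants 0, products 1 (Δn_gas = +1). Expansion shifts the system toward the side with more moles of gas — to the right.
The net shift is to the right. A is a reactant, so its amount decreases.

decreases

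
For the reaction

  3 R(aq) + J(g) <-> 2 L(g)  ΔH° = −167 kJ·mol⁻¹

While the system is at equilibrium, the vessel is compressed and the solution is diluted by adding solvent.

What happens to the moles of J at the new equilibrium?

increases

Gas moles: reactants 1, products 2 (Δn_gas = +1). Compression shifts the system toward the side with fewer moles of gas — to the left.
Dilution lowers every aqueous concentration by the same factor. Δn_aq = 0 − 3 = -3, so the system shifts toward the side with more dissolved moles — to the left.
The net shift is to the left. J is a reactant, so its amount increases.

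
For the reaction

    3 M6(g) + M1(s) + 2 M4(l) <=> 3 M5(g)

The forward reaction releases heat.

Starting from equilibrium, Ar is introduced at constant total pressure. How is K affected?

The equilibrium constant depends only on temperature. This perturbation changes neither the position of equilibrium nor K.

unchanged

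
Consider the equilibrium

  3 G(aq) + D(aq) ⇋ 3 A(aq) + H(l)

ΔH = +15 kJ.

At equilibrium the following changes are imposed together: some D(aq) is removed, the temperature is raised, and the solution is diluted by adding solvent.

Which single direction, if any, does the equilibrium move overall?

cannot be determined

Removing D (aq), a reactant, drives the reaction to the left.
The forward reaction is endothermic. Raising T favours the endothermic direction — shift to the right.
Dilution lowers every aqueous concentration by the same factor. Δn_aq = 3 − 4 = -1, so the system shifts toward the side with more dissolved moles — to the left.
The individual effects push in opposite directions; without quantitative information the net direction cannot be determined.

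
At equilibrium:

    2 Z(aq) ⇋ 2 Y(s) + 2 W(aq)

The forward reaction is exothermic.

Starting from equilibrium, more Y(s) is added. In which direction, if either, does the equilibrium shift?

no shift

Y is a pure solid; its activity is 1 regardless of amount, so Q is unaffected — no shift from this change.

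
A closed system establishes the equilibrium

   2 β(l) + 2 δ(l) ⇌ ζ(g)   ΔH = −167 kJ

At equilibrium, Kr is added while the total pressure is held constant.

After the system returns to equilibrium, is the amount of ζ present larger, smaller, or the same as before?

increases

Adding inert gas at constant total pressure expands the volume and lowers every reacting partial pressure. With Δn_gas = 1 − 0 = +1, Q moves away from K toward the side with fewer gas moles, so the system shifts toward the side with more gas moles — to the right.
The net shift is to the right. ζ is a product, so its amount increases.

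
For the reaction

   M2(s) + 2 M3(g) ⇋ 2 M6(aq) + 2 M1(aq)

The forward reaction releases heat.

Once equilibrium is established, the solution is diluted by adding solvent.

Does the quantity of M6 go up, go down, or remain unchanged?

increases

Dilution lowers every aqueous concentration by the same factor. Δn_aq = 4 − 0 = +4, so the system shifts toward the side with more dissolved moles — to the right.
The net shift is to the right. M6 is a product, so its amount increases.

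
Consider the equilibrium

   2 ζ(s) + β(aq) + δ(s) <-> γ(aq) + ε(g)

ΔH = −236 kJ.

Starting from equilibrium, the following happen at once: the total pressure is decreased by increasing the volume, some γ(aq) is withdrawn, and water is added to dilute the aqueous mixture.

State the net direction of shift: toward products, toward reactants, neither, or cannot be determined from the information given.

right

Gas moles: reactants 0, products 1 (Δn_gas = +1). Expansion shifts the system toward the side with more moles of gas — to the right.
Removing γ (aq), a product, drives the reaction to the right.
Dilution scales every aqueous concentration by the same factor. Δn_aq = 1 − 1 = 0, so Q is unchanged — no shift.
Only the nonzero effect(s) matter; the net shift is to the right.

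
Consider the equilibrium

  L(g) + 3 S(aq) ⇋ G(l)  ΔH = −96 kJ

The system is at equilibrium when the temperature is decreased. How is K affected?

increases

K depends on temperature via the van 't Hoff relation. The forward reaction is exothermic, so lowering T increases K.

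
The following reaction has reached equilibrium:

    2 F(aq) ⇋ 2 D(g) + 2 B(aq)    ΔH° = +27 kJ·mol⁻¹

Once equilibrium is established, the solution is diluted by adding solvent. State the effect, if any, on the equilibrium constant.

The equilibrium constant depends only on temperature. This perturbation changes neither the position of equilibrium nor K.

unchanged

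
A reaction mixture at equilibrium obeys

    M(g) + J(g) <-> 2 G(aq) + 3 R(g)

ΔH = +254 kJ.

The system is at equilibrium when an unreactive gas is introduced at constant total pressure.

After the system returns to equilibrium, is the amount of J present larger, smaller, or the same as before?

decreases

Adding inert gas at constant total pressure expands the volume and lowers every reacting partial pressure. With Δn_gas = 3 − 2 = +1, Q moves away from K toward the side with fewer gas moles, so the system shifts toward the side with more gas moles — to the right.
The net shift is to the right. J is a reactant, so its amount decreases.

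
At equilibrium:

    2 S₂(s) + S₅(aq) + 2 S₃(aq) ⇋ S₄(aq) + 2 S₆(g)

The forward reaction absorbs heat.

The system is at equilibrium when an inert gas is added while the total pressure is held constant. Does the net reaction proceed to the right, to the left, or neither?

right

Adding inert gas at constant total pressure expands the volume and lowers every reacting partial pressure. With Δn_gas = 2 − 0 = +2, Q moves away from K toward the side with fewer gas moles, so the system shifts toward the side with more gas moles — to the right.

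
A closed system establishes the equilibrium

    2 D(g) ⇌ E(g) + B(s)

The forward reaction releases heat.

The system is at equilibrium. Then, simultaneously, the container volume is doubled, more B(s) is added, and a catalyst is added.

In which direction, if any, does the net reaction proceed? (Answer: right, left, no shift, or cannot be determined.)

left

Gas moles: reactants 2, products 1 (Δn_gas = -1). Expansion shifts the system toward the side with more moles of gas — to the left.
B is a pure solid; its activity is 1 regardless of amount, so Q is unaffected — no shift from this change.
A catalyst speeds both forward and reverse rates equally; it changes neither Q nor K — no shift from this change.
Only the nonzero effect(s) matter; the net shift is to the left.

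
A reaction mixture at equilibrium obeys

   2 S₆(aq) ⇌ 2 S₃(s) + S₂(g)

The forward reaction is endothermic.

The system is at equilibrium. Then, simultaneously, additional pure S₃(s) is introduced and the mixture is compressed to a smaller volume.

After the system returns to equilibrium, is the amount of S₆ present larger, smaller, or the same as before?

S₃ is a pure solid; its activity is 1 regardless of amount, so Q is unaffected — no shift from this change.
Gas moles: reactants 0, products 1 (Δn_gas = +1). Compression shifts the system toward the side with fewer moles of gas — to the left.
The net shift is to the left. S₆ is a reactant, so its amount increases.

increases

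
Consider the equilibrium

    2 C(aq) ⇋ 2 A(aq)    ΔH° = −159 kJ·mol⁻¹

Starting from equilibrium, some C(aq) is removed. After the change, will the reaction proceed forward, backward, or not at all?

Removing C (aq), a reactant, drives the reaction to the left.

left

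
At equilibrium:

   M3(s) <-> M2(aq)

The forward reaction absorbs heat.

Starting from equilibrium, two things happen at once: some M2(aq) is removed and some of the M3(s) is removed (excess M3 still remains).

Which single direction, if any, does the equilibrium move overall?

right

Removing M2 (aq), a product, drives the reaction to the right.
M3 is a pure solid; its activity is 1 regardless of amount, so Q is unaffected — no shift from this change.
Only the nonzero effect(s) matter; the net shift is to the right.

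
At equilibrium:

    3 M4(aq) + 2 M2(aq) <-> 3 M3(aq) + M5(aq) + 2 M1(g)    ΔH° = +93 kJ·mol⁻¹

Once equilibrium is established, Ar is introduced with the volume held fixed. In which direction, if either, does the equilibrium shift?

At constant volume, adding an inert gas leaves every reacting species' partial pressure unchanged, so Q is unchanged — no shift from this change.

no shift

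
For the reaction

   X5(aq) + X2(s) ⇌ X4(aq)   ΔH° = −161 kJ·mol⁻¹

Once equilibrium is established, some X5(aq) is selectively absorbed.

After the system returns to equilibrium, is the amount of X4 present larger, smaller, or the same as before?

Removing X5 (aq), a reactant, drives the reaction to the left.
The net shift is to the left. X4 is a product, so its amount decreases.

decreases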